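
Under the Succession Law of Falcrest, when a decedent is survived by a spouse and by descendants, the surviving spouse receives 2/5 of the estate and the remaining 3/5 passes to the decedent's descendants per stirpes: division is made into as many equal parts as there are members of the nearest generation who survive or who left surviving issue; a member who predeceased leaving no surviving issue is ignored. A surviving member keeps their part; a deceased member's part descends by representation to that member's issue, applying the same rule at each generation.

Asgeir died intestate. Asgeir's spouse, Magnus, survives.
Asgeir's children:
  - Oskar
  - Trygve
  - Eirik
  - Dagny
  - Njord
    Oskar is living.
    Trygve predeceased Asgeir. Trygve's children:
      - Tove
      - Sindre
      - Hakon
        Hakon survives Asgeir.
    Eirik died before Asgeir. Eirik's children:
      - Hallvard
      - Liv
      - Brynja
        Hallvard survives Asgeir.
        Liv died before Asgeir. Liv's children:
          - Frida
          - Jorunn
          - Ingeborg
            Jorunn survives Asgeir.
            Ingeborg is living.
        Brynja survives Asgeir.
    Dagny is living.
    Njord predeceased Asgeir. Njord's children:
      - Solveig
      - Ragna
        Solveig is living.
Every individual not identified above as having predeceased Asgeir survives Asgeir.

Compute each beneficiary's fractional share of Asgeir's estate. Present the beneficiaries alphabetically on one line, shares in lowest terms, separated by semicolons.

Brynja 1/25; Dagny 3/25; Frida 1/75; Hakon 1/25; Hallvard 1/25; Ingeborg 1/75; Jorunn 1/75; Magnus 2/5; Oskar 3/25; Ragna 3/50; Sindre 1/25; Solveig 3/50; Tove 1/25

Magnus, as surviving spouse, takes 2/5.
The remaining 3/5 passes to Asgeir's descendants per stirpes.
The 3/5 is divided into 5 equal shares of 3/25 among Oskar, Trygve, Eirik, Dagny, Njord.
Oskar is living and takes 3/25.
Trygve predeceased; the 3/25 allotted to Trygve's branch passes to Trygve's issue by representation.
The 3/25 is divided into 3 equal shares of 1/25 among Tove, Sindre, Hakon.
Tove is living and takes 1/25.
Sindre is living and takes 1/25.
Hakon is living and takes 1/25.
Eirik predeceased; the 3/25 allotted to Eirik's branch passes to Eirik's issue by representation.
The 3/25 is divided into 3 equal shares of 1/25 among Hallvard, Liv, Brynja.
Hallvard is living and takes 1/25.
Liv predeceased; the 1/25 allotted to Liv's branch passes to Liv's issue by representation.
The 1/25 is divided into 3 equal shares of 1/75 among Frida, Jorunn, Ingeborg.
Frida is living and takes 1/75.
Jorunn is living and takes 1/75.
Ingeborg is living and takes 1/75.
Brynja is living and takes 1/25.
Dagny is living and takes 3/25.
Njord predeceased; the 3/25 allotted to Njord's branch passes to Njord's issue by representation.
The 3/25 is divided into 2 equal shares of 3/50 among Solveig, Ragna.
Solveig is living and takes 3/50.
Ragna is living and takes 3/50.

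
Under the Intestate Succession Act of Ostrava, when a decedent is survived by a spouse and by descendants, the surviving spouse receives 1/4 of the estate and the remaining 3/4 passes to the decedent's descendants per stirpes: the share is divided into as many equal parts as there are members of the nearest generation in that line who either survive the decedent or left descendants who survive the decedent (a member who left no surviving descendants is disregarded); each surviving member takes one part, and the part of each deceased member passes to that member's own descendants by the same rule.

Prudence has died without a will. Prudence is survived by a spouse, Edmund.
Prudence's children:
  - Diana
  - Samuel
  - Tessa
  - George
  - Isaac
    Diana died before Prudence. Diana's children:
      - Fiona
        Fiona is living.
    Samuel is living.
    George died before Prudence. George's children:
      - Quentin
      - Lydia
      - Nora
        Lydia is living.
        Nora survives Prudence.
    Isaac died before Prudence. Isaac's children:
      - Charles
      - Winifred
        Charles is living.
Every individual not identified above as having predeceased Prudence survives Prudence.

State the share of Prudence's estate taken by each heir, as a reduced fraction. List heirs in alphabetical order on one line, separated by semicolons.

Edmund, as surviving spouse, takes 1/4.
The remaining 3/4 passes to Prudence's descendants per stirpes.
The 3/4 is divided into 5 equal shares of 3/20 among Diana, Samuel, Tessa, George, Isaac.
Diana predeceased; the 3/20 allotted to Diana's branch passes to Diana's issue by representation.
Fiona is the sole taker at this level and receives the full 3/20.
Samuel is living and takes 3/20.
Tessa is living and takes 3/20.
George predeceased; the 3/20 allotted to George's branch passes to George's issue by representation.
The 3/20 is divided into 3 equal shares of 1/20 among Quentin, Lydia, Nora.
Quentin is living and takes 1/20.
Lydia is living and takes 1/20.
Nora is living and takes 1/20.
Isaac predeceased; the 3/20 allotted to Isaac's branch passes to Isaac's issue by representation.
The 3/20 is divided into 2 equal shares of 3/40 among Charles, Winifred.
Charles is living and takes 3/40.
Winifred is living and takes 3/40.

Charles 3/40; Edmund 1/4; Fiona 3/20; Lydia 1/20; Nora 1/20; Quentin 1/20; Samuel 3/20; Tessa 3/20; Winifred 3/40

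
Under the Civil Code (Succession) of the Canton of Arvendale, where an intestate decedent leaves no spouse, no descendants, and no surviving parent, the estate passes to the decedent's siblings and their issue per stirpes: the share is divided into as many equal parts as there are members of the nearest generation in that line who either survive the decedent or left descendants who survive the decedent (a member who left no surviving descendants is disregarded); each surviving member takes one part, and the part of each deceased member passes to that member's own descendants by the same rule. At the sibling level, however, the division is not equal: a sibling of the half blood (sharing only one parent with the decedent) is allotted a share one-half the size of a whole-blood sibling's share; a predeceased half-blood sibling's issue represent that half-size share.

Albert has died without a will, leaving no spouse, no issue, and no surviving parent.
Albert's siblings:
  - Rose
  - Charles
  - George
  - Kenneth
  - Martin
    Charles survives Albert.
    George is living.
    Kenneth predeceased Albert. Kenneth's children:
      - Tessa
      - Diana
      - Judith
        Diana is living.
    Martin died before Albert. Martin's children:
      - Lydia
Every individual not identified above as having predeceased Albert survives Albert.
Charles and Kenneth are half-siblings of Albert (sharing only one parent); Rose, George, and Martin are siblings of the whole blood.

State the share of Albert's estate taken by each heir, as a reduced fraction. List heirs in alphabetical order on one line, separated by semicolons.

No spouse, descendants, or parent survives, so the estate passes to Albert's siblings per stirpes.
Half-blood siblings count for one-half the weight of whole-blood siblings at the initial division.
Dividing 1 in proportion to weights (total weight 4): Rose (weight 1) → 1/4; Charles (weight 1/2) → 1/8; George (weight 1) → 1/4; Kenneth (weight 1/2) → 1/8; Martin (weight 1) → 1/4.
Rose is living and takes 1/4.
Charles is living and takes 1/8.
George is living and takes 1/4.
Kenneth predeceased; the 1/8 allotted to Kenneth's branch passes to Kenneth's issue by representation.
The 1/8 is divided into 3 equal shares of 1/24 among Tessa, Diana, Judith.
Tessa is living and takes 1/24.
Diana is living and takes 1/24.
Judith is living and takes 1/24.
Martin predeceased; the 1/4 allotted to Martin's branch passes to Martin's issue by representation.
Lydia is the sole taker at this level and receives the full 1/4.

Charles 1/8; Diana 1/24; George 1/4; Judith 1/24; Lydia 1/4; Rose 1/4; Tessa 1/24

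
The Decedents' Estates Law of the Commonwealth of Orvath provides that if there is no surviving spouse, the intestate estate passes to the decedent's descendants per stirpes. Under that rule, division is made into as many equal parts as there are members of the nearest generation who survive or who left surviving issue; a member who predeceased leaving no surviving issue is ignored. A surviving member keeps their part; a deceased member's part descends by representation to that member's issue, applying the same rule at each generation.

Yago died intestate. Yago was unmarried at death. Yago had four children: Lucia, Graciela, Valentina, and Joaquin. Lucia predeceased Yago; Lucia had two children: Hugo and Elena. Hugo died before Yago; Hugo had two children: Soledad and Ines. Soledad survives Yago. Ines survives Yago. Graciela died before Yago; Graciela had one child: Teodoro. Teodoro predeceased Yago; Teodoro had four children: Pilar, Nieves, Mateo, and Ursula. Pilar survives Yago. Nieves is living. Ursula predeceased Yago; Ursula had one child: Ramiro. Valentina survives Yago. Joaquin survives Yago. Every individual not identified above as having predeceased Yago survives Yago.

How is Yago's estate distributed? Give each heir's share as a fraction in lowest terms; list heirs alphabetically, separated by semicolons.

There is no surviving spouse, so the entire estate passes to Yago's descendants per stirpes.
The estate is divided into 4 equal shares of 1/4 among Lucia, Graciela, Valentina, Joaquin.
Lucia predeceased; the 1/4 allotted to Lucia's branch passes to Lucia's issue by representation.
The 1/4 is divided into 2 equal shares of 1/8 among Hugo, Elena.
Hugo predeceased; the 1/8 allotted to Hugo's branch passes to Hugo's issue by representation.
The 1/8 is divided into 2 equal shares of 1/16 among Soledad, Ines.
Soledad is living and takes 1/16.
Ines is living and takes 1/16.
Elena is living and takes 1/8.
Graciela predeceased; the 1/4 allotted to Graciela's branch passes to Graciela's issue by representation.
Teodoro's line is the sole branch at this level, so the full 1/4 passes to Teodoro's issue by representation.
The 1/4 is divided into 4 equal shares of 1/16 among Pilar, Nieves, Mateo, Ursula.
Pilar is living and takes 1/16.
Nieves is living and takes 1/16.
Mateo is living and takes 1/16.
Ursula predeceased; the 1/16 allotted to Ursula's branch passes to Ursula's issue by representation.
Ramiro is the sole taker at this level and receives the full 1/16.
Valentina is living and takes 1/4.
Joaquin is living and takes 1/4.

Elena 1/8; Ines 1/16; Joaquin 1/4; Mateo 1/16; Nieves 1/16; Pilar 1/16; Ramiro 1/16; Soledad 1/16; Valentina 1/4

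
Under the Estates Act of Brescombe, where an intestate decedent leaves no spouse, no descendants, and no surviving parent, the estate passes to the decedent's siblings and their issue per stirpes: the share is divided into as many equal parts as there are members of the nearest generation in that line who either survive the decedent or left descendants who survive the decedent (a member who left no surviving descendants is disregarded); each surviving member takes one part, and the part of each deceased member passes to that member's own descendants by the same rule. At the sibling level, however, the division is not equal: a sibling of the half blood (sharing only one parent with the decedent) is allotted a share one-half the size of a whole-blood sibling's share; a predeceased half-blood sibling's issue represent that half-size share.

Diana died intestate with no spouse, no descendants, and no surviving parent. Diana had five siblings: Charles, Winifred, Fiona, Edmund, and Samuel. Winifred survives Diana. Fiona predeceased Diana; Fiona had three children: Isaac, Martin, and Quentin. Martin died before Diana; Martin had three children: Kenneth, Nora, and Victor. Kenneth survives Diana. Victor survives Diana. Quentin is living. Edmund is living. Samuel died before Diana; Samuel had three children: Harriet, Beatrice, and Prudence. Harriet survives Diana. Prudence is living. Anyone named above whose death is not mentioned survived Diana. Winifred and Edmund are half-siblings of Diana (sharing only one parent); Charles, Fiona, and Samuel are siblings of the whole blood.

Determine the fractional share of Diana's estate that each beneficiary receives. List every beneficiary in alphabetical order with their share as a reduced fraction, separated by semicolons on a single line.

No spouse, descendants, or parent survives, so the estate passes to Diana's siblings per stirpes.
Half-blood siblings count for one-half the weight of whole-blood siblings at the initial division.
Dividing 1 in proportion to weights (total weight 4): Charles (weight 1) → 1/4; Winifred (weight 1/2) → 1/8; Fiona (weight 1) → 1/4; Edmund (weight 1/2) → 1/8; Samuel (weight 1) → 1/4.
Charles is living and takes 1/4.
Winifred is living and takes 1/8.
Fiona predeceased; the 1/4 allotted to Fiona's branch passes to Fiona's issue by representation.
The 1/4 is divided into 3 equal shares of 1/12 among Isaac, Martin, Quentin.
Isaac is living and takes 1/12.
Martin predeceased; the 1/12 allotted to Martin's branch passes to Martin's issue by representation.
The 1/12 is divided into 3 equal shares of 1/36 among Kenneth, Nora, Victor.
Kenneth is living and takes 1/36.
Nora is living and takes 1/36.
Victor is living and takes 1/36.
Quentin is living and takes 1/12.
Edmund is living and takes 1/8.
Samuel predeceased; the 1/4 allotted to Samuel's branch passes to Samuel's issue by representation.
The 1/4 is divided into 3 equal shares of 1/12 among Harriet, Beatrice, Prudence.
Harriet is living and takes 1/12.
Beatrice is living and takes 1/12.
Prudence is living and takes 1/12.

Beatrice 1/12; Charles 1/4; Edmund 1/8; Harriet 1/12; Isaac 1/12; Kenneth 1/36; Nora 1/36; Prudence 1/12; Quentin 1/12; Victor 1/36; Winifred 1/8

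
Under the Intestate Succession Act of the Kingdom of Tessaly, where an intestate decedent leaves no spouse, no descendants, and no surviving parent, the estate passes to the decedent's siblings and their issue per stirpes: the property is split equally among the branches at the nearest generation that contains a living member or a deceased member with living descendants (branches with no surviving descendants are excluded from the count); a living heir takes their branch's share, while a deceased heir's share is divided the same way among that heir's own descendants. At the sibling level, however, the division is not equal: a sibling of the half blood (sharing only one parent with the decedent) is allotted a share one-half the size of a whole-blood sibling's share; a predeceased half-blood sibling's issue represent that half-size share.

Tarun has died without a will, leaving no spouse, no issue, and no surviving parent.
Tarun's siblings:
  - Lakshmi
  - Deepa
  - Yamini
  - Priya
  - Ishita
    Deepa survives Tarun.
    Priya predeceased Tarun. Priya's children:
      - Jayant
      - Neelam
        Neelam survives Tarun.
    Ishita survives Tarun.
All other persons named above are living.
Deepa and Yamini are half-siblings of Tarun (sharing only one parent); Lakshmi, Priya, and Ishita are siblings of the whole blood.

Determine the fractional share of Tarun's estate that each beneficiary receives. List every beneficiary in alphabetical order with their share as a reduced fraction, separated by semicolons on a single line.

Deepa 1/8; Ishita 1/4; Jayant 1/8; Lakshmi 1/4; Neelam 1/8; Yamini 1/8

No spouse, descendants, or parent survives, so the estate passes to Tarun's siblings per stirpes.
Half-blood siblings count for one-half the weight of whole-blood siblings at the initial division.
Dividing 1 in proportion to weights (total weight 4): Lakshmi (weight 1) → 1/4; Deepa (weight 1/2) → 1/8; Yamini (weight 1/2) → 1/8; Priya (weight 1) → 1/4; Ishita (weight 1) → 1/4.
Lakshmi is living and takes 1/4.
Deepa is living and takes 1/8.
Yamini is living and takes 1/8.
Priya predeceased; the 1/4 allotted to Priya's branch passes to Priya's issue by representation.
The 1/4 is divided into 2 equal shares of 1/8 among Jayant, Neelam.
Jayant is living and takes 1/8.
Neelam is living and takes 1/8.
Ishita is living and takes 1/4.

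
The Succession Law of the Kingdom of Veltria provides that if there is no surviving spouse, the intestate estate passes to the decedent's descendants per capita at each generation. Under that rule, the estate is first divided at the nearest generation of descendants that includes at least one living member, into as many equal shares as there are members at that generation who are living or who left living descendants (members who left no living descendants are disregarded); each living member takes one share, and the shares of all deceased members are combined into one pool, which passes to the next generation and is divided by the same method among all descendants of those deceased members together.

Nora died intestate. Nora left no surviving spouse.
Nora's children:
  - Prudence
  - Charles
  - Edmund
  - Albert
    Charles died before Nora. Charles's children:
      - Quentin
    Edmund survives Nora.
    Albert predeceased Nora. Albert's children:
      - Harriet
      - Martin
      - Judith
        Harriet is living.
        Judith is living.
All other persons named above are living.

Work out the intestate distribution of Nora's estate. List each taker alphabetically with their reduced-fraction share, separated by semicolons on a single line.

Edmund 1/4; Harriet 1/8; Judith 1/8; Martin 1/8; Prudence 1/4; Quentin 1/8

There is no surviving spouse, so the entire estate passes to Nora's descendants per capita at each generation.
At generation 1 (Prudence, Charles, Edmund, Albert) there are 4 shares of (1)/4 = 1/4 each.
Living: Prudence and Edmund — each takes 1/4.
Deceased: Charles and Albert. Their combined 1/2 is pooled and carried to generation 2.
At generation 2 (Quentin, Harriet, Martin, Judith) there are 4 shares of (1/2)/4 = 1/8 each.
Living: Quentin, Harriet, Martin, and Judith — each takes 1/8.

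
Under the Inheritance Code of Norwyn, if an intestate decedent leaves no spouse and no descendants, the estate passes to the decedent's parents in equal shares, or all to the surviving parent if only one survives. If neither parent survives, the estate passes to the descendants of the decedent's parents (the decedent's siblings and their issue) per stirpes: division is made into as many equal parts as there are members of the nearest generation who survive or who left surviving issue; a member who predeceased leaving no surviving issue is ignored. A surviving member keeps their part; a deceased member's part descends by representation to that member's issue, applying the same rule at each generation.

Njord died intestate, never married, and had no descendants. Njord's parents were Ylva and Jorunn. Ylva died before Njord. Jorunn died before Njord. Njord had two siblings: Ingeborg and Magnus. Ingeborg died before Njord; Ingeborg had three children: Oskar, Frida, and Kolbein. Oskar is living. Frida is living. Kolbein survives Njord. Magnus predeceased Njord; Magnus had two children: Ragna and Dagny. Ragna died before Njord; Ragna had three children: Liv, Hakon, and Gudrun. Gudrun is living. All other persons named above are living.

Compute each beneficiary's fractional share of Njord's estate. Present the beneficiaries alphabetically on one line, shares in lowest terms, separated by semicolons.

Dagny 1/4; Frida 1/6; Gudrun 1/12; Hakon 1/12; Kolbein 1/6; Liv 1/12; Oskar 1/6

Neither parent survives and there are no descendants, so the estate passes to Njord's siblings and their issue per stirpes.
The estate is divided into 2 equal shares of 1/2 among Ingeborg, Magnus.
Ingeborg predeceased; the 1/2 allotted to Ingeborg's branch passes to Ingeborg's issue by representation.
The 1/2 is divided into 3 equal shares of 1/6 among Oskar, Frida, Kolbein.
Oskar is living and takes 1/6.
Frida is living and takes 1/6.
Kolbein is living and takes 1/6.
Magnus predeceased; the 1/2 allotted to Magnus's branch passes to Magnus's issue by representation.
The 1/2 is divided into 2 equal shares of 1/4 among Ragna, Dagny.
Ragna predeceased; the 1/4 allotted to Ragna's branch passes to Ragna's issue by representation.
The 1/4 is divided into 3 equal shares of 1/12 among Liv, Hakon, Gudrun.
Liv is living and takes 1/12.
Hakon is living and takes 1/12.
Gudrun is living and takes 1/12.
Dagny is living and takes 1/4.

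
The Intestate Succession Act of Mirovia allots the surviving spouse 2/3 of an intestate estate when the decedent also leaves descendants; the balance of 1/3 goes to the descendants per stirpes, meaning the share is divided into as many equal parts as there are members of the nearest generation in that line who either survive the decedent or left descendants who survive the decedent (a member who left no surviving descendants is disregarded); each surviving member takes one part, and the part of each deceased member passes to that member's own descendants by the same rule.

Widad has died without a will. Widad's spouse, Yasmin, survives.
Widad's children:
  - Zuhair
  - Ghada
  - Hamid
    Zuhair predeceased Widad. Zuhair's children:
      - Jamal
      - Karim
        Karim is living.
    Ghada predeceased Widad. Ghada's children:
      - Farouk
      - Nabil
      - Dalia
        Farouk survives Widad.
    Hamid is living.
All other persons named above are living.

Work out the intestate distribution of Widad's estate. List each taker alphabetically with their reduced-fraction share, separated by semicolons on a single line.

Yasmin, as surviving spouse, takes 2/3.
The remaining 1/3 passes to Widad's descendants per stirpes.
The 1/3 is divided into 3 equal shares of 1/9 among Zuhair, Ghada, Hamid.
Zuhair predeceased; the 1/9 allotted to Zuhair's branch passes to Zuhair's issue by representation.
The 1/9 is divided into 2 equal shares of 1/18 among Jamal, Karim.
Jamal is living and takes 1/18.
Karim is living and takes 1/18.
Ghada predeceased; the 1/9 allotted to Ghada's branch passes to Ghada's issue by representation.
The 1/9 is divided into 3 equal shares of 1/27 among Farouk, Nabil, Dalia.
Farouk is living and takes 1/27.
Nabil is living and takes 1/27.
Dalia is living and takes 1/27.
Hamid is living and takes 1/9.

Dalia 1/27; Farouk 1/27; Hamid 1/9; Jamal 1/18; Karim 1/18; Nabil 1/27; Yasmin 2/3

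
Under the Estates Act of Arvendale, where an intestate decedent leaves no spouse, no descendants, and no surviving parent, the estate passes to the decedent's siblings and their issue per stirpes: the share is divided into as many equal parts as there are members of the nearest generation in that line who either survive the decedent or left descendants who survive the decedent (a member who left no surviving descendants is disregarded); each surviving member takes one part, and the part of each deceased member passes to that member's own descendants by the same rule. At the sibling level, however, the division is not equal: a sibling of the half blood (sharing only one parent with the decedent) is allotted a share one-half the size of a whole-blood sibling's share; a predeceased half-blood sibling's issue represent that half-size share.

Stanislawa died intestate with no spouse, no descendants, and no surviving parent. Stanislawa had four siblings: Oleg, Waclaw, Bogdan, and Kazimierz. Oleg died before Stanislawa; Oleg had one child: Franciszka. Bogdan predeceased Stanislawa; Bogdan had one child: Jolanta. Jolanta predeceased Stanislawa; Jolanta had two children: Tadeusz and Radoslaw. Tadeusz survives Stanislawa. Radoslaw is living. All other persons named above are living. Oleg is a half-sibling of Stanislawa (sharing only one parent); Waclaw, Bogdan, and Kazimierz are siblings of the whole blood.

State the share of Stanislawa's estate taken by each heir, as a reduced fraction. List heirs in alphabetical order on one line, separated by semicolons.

No spouse, descendants, or parent survives, so the estate passes to Stanislawa's siblings per stirpes.
Half-blood siblings count for one-half the weight of whole-blood siblings at the initial division.
Dividing 1 in proportion to weights (total weight 7/2): Oleg (weight 1/2) → 1/7; Waclaw (weight 1) → 2/7; Bogdan (weight 1) → 2/7; Kazimierz (weight 1) → 2/7.
Oleg predeceased; the 1/7 allotted to Oleg's branch passes to Oleg's issue by representation.
Franciszka is the sole taker at this level and receives the full 1/7.
Waclaw is living and takes 2/7.
Bogdan predeceased; the 2/7 allotted to Bogdan's branch passes to Bogdan's issue by representation.
Jolanta's line is the sole branch at this level, so the full 2/7 passes to Jolanta's issue by representation.
The 2/7 is divided into 2 equal shares of 1/7 among Tadeusz, Radoslaw.
Tadeusz is living and takes 1/7.
Radoslaw is living and takes 1/7.
Kazimierz is living and takes 2/7.

Franciszka 1/7; Kazimierz 2/7; Radoslaw 1/7; Tadeusz 1/7; Waclaw 2/7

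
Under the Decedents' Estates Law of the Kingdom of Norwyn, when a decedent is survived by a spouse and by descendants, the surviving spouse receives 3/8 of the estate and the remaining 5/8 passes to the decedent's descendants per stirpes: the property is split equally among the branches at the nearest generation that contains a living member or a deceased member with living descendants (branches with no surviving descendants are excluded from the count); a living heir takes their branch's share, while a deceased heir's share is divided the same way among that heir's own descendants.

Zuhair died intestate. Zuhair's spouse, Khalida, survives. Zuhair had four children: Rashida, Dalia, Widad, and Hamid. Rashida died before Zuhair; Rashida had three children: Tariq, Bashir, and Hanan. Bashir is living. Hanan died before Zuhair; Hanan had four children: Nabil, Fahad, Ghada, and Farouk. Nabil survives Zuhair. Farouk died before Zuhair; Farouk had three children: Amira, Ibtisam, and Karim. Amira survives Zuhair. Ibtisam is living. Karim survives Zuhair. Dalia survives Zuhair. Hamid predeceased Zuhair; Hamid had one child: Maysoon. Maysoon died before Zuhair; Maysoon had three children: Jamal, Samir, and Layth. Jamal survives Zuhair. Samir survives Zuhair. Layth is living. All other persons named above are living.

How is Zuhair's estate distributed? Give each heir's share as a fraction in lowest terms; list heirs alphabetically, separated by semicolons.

Amira 5/1152; Bashir 5/96; Dalia 5/32; Fahad 5/384; Ghada 5/384; Ibtisam 5/1152; Jamal 5/96; Karim 5/1152; Khalida 3/8; Layth 5/96; Nabil 5/384; Samir 5/96; Tariq 5/96; Widad 5/32

Khalida, as surviving spouse, takes 3/8.
The remaining 5/8 passes to Zuhair's descendants per stirpes.
The 5/8 is divided into 4 equal shares of 5/32 among Rashida, Dalia, Widad, Hamid.
Rashida predeceased; the 5/32 allotted to Rashida's branch passes to Rashida's issue by representation.
The 5/32 is divided into 3 equal shares of 5/96 among Tariq, Bashir, Hanan.
Tariq is living and takes 5/96.
Bashir is living and takes 5/96.
Hanan predeceased; the 5/96 allotted to Hanan's branch passes to Hanan's issue by representation.
The 5/96 is divided into 4 equal shares of 5/384 among Nabil, Fahad, Ghada, Farouk.
Nabil is living and takes 5/384.
Fahad is living and takes 5/384.
Ghada is living and takes 5/384.
Farouk predeceased; the 5/384 allotted to Farouk's branch passes to Farouk's issue by representation.
The 5/384 is divided into 3 equal shares of 5/1152 among Amira, Ibtisam, Karim.
Amira is living and takes 5/1152.
Ibtisam is living and takes 5/1152.
Karim is living and takes 5/1152.
Dalia is living and takes 5/32.
Widad is living and takes 5/32.
Hamid predeceased; the 5/32 allotted to Hamid's branch passes to Hamid's issue by representation.
Maysoon's line is the sole branch at this level, so the full 5/32 passes to Maysoon's issue by representation.
The 5/32 is divided into 3 equal shares of 5/96 among Jamal, Samir, Layth.
Jamal is living and takes 5/96.
Samir is living and takes 5/96.
Layth is living and takes 5/96.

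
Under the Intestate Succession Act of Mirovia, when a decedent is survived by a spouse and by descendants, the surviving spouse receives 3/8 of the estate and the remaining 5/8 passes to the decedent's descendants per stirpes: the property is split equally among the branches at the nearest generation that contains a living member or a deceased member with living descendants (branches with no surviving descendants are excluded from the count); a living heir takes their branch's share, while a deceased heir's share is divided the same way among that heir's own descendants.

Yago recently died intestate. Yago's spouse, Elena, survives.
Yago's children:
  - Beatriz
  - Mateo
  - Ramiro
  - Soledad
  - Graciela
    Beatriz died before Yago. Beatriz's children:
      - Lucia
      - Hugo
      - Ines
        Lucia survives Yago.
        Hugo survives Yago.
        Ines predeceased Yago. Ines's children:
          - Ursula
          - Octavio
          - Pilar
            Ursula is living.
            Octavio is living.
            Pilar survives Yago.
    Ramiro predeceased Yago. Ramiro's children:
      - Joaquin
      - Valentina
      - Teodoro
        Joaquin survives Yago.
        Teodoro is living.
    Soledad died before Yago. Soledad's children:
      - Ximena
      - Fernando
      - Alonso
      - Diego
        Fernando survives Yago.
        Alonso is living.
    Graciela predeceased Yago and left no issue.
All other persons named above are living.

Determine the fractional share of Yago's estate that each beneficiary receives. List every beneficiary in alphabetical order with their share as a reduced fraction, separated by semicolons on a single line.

Elena, as surviving spouse, takes 3/8.
The remaining 5/8 passes to Yago's descendants per stirpes.
Graciela left no surviving issue, so that branch lapses and is disregarded.
The 5/8 is divided into 4 equal shares of 5/32 among Beatriz, Mateo, Ramiro, Soledad.
Beatriz predeceased; the 5/32 allotted to Beatriz's branch passes to Beatriz's issue by representation.
The 5/32 is divided into 3 equal shares of 5/96 among Lucia, Hugo, Ines.
Lucia is living and takes 5/96.
Hugo is living and takes 5/96.
Ines predeceased; the 5/96 allotted to Ines's branch passes to Ines's issue by representation.
The 5/96 is divided into 3 equal shares of 5/288 among Ursula, Octavio, Pilar.
Ursula is living and takes 5/288.
Octavio is living and takes 5/288.
Pilar is living and takes 5/288.
Mateo is living and takes 5/32.
Ramiro predeceased; the 5/32 allotted to Ramiro's branch passes to Ramiro's issue by representation.
The 5/32 is divided into 3 equal shares of 5/96 among Joaquin, Valentina, Teodoro.
Joaquin is living and takes 5/96.
Valentina is living and takes 5/96.
Teodoro is living and takes 5/96.
Soledad predeceased; the 5/32 allotted to Soledad's branch passes to Soledad's issue by representation.
The 5/32 is divided into 4 equal shares of 5/128 among Ximena, Fernando, Alonso, Diego.
Ximena is living and takes 5/128.
Fernando is living and takes 5/128.
Alonso is living and takes 5/128.
Diego is living and takes 5/128.

Alonso 5/128; Diego 5/128; Elena 3/8; Fernando 5/128; Hugo 5/96; Joaquin 5/96; Lucia 5/96; Mateo 5/32; Octavio 5/288; Pilar 5/288; Teodoro 5/96; Ursula 5/288; Valentina 5/96; Ximena 5/128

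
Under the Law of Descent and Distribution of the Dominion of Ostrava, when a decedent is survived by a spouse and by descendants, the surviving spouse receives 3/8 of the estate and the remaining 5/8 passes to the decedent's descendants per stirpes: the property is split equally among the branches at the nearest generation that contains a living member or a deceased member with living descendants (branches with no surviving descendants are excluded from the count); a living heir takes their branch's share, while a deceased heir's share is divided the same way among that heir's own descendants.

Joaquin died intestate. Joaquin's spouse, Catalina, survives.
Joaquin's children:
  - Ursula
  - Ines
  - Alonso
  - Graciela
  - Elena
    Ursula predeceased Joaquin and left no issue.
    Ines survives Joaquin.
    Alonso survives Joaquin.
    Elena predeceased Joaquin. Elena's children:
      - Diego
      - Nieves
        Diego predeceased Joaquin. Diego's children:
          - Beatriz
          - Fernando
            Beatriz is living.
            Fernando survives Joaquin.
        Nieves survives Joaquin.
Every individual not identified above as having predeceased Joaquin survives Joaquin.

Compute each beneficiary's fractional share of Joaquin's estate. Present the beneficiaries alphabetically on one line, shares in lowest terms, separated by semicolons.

Alonso 5/32; Beatriz 5/128; Catalina 3/8; Fernando 5/128; Graciela 5/32; Ines 5/32; Nieves 5/64

Catalina, as surviving spouse, takes 3/8.
The remaining 5/8 passes to Joaquin's descendants per stirpes.
Ursula left no surviving issue, so that branch lapses and is disregarded.
The 5/8 is divided into 4 equal shares of 5/32 among Ines, Alonso, Graciela, Elena.
Ines is living and takes 5/32.
Alonso is living and takes 5/32.
Graciela is living and takes 5/32.
Elena predeceased; the 5/32 allotted to Elena's branch passes to Elena's issue by representation.
The 5/32 is divided into 2 equal shares of 5/64 among Diego, Nieves.
Diego predeceased; the 5/64 allotted to Diego's branch passes to Diego's issue by representation.
The 5/64 is divided into 2 equal shares of 5/128 among Beatriz, Fernando.
Beatriz is living and takes 5/128.
Fernando is living and takes 5/128.
Nieves is living and takes 5/64.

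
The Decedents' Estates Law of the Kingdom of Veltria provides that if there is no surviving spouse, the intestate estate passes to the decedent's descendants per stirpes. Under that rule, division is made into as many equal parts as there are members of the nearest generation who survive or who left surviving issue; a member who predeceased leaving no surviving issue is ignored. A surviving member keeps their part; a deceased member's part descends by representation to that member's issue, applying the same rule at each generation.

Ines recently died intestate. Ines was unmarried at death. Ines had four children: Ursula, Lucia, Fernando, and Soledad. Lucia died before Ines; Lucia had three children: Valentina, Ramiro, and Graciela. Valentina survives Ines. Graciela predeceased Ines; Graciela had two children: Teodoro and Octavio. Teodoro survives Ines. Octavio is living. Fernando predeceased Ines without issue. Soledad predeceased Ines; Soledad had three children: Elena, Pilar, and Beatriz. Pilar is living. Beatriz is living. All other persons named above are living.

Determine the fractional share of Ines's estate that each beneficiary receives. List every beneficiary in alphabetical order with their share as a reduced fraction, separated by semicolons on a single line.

There is no surviving spouse, so the entire estate passes to Ines's descendants per stirpes.
Fernando left no surviving issue, so that branch lapses and is disregarded.
The estate is divided into 3 equal shares of 1/3 among Ursula, Lucia, Soledad.
Ursula is living and takes 1/3.
Lucia predeceased; the 1/3 allotted to Lucia's branch passes to Lucia's issue by representation.
The 1/3 is divided into 3 equal shares of 1/9 among Valentina, Ramiro, Graciela.
Valentina is living and takes 1/9.
Ramiro is living and takes 1/9.
Graciela predeceased; the 1/9 allotted to Graciela's branch passes to Graciela's issue by representation.
The 1/9 is divided into 2 equal shares of 1/18 among Teodoro, Octavio.
Teodoro is living and takes 1/18.
Octavio is living and takes 1/18.
Soledad predeceased; the 1/3 allotted to Soledad's branch passes to Soledad's issue by representation.
The 1/3 is divided into 3 equal shares of 1/9 among Elena, Pilar, Beatriz.
Elena is living and takes 1/9.
Pilar is living and takes 1/9.
Beatriz is living and takes 1/9.

Beatriz 1/9; Elena 1/9; Octavio 1/18; Pilar 1/9; Ramiro 1/9; Teodoro 1/18; Ursula 1/3; Valentina 1/9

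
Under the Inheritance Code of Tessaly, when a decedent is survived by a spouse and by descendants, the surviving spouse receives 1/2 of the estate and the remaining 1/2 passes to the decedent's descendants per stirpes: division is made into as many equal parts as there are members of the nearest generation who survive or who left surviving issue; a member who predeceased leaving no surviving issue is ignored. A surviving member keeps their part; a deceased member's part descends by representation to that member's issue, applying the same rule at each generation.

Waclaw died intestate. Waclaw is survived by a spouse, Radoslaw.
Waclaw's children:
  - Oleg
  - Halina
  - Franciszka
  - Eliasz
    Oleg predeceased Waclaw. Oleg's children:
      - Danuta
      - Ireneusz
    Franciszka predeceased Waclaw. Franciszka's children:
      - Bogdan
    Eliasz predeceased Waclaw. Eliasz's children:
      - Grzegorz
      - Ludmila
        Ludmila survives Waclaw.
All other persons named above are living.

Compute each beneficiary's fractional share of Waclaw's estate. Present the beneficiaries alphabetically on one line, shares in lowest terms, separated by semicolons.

Bogdan 1/8; Danuta 1/16; Grzegorz 1/16; Halina 1/8; Ireneusz 1/16; Ludmila 1/16; Radoslaw 1/2

Radoslaw, as surviving spouse, takes 1/2.
The remaining 1/2 passes to Waclaw's descendants per stirpes.
The 1/2 is divided into 4 equal shares of 1/8 among Oleg, Halina, Franciszka, Eliasz.
Oleg predeceased; the 1/8 allotted to Oleg's branch passes to Oleg's issue by representation.
The 1/8 is divided into 2 equal shares of 1/16 among Danuta, Ireneusz.
Danuta is living and takes 1/16.
Ireneusz is living and takes 1/16.
Halina is living and takes 1/8.
Franciszka predeceased; the 1/8 allotted to Franciszka's branch passes to Franciszka's issue by representation.
Bogdan is the sole taker at this level and receives the full 1/8.
Eliasz predeceased; the 1/8 allotted to Eliasz's branch passes to Eliasz's issue by representation.
The 1/8 is divided into 2 equal shares of 1/16 among Grzegorz, Ludmila.
Grzegorz is living and takes 1/16.
Ludmila is living and takes 1/16.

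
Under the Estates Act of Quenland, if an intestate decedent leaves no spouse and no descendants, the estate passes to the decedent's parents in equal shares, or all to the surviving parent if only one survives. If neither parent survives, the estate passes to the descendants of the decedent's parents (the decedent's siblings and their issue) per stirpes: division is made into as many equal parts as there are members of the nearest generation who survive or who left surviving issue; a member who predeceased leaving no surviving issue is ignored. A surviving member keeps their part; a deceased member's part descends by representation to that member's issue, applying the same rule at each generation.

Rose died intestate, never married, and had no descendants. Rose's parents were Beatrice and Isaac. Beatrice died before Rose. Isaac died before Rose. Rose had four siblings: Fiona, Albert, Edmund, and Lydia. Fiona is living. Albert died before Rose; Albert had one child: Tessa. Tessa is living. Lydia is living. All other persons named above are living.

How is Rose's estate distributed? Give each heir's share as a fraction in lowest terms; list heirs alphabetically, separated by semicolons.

Edmund 1/4; Fiona 1/4; Lydia 1/4; Tessa 1/4

Neither parent survives and there are no descendants, so the estate passes to Rose's siblings and their issue per stirpes.
The estate is divided into 4 equal shares of 1/4 among Fiona, Albert, Edmund, Lydia.
Fiona is living and takes 1/4.
Albert predeceased; the 1/4 allotted to Albert's branch passes to Albert's issue by representation.
Tessa is the sole taker at this level and receives the full 1/4.
Edmund is living and takes 1/4.
Lydia is living and takes 1/4.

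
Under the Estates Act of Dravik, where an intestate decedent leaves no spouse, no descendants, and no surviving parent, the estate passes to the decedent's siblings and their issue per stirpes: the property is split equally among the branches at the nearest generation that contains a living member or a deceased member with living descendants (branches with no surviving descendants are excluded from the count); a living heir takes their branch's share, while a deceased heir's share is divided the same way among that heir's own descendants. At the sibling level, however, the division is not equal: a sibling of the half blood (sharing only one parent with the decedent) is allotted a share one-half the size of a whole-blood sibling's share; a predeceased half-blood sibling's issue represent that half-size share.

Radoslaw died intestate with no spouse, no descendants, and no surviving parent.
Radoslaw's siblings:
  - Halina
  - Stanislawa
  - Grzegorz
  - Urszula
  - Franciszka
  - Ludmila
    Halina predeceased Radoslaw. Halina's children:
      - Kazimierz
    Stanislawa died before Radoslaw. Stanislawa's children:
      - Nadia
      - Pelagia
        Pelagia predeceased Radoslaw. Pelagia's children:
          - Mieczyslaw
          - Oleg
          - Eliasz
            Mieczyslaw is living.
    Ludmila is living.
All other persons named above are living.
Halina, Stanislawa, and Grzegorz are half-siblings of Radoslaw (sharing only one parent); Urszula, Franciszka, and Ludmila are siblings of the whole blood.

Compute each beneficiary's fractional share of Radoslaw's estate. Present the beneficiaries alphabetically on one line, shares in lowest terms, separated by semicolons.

No spouse, descendants, or parent survives, so the estate passes to Radoslaw's siblings per stirpes.
Half-blood siblings count for one-half the weight of whole-blood siblings at the initial division.
Dividing 1 in proportion to weights (total weight 9/2): Halina (weight 1/2) → 1/9; Stanislawa (weight 1/2) → 1/9; Grzegorz (weight 1/2) → 1/9; Urszula (weight 1) → 2/9; Franciszka (weight 1) → 2/9; Ludmila (weight 1) → 2/9.
Halina predeceased; the 1/9 allotted to Halina's branch passes to Halina's issue by representation.
Kazimierz is the sole taker at this level and receives the full 1/9.
Stanislawa predeceased; the 1/9 allotted to Stanislawa's branch passes to Stanislawa's issue by representation.
The 1/9 is divided into 2 equal shares of 1/18 among Nadia, Pelagia.
Nadia is living and takes 1/18.
Pelagia predeceased; the 1/18 allotted to Pelagia's branch passes to Pelagia's issue by representation.
The 1/18 is divided into 3 equal shares of 1/54 among Mieczyslaw, Oleg, Eliasz.
Mieczyslaw is living and takes 1/54.
Oleg is living and takes 1/54.
Eliasz is living and takes 1/54.
Grzegorz is living and takes 1/9.
Urszula is living and takes 2/9.
Franciszka is living and takes 2/9.
Ludmila is living and takes 2/9.

Eliasz 1/54; Franciszka 2/9; Grzegorz 1/9; Kazimierz 1/9; Ludmila 2/9; Mieczyslaw 1/54; Nadia 1/18; Oleg 1/54; Urszula 2/9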